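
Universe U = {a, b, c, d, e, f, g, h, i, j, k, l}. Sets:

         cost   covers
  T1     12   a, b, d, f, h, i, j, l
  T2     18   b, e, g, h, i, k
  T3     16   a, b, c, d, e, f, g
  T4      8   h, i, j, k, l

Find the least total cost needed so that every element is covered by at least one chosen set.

T3, T4 cover every element at cost 16 + 8 = 24.
Any cover uses at least 2 sets; among all covering selections none totals below 24.
Greedy by coverage-per-cost would pick T1, T3, T4 for 36 — worse than the optimum 24.

24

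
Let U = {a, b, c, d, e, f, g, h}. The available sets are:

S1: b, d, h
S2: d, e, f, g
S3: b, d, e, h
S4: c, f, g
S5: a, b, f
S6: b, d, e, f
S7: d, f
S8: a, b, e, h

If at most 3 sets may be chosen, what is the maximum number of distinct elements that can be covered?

Choosing S1, S4, S8 covers {a, b, c, d, e, f, g, h} — 8 elements.
That is all 8 elements.

8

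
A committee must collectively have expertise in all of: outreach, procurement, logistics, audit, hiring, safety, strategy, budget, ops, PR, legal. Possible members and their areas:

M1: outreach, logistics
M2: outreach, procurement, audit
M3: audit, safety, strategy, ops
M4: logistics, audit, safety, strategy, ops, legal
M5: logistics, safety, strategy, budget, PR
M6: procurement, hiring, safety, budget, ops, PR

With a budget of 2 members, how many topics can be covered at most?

Choosing M4, M6 covers {procurement, logistics, audit, hiring, safety, strategy, budget, ops, PR, legal} — 10 topics.
No choice of 2 members does better; here outreach is left uncovered.

10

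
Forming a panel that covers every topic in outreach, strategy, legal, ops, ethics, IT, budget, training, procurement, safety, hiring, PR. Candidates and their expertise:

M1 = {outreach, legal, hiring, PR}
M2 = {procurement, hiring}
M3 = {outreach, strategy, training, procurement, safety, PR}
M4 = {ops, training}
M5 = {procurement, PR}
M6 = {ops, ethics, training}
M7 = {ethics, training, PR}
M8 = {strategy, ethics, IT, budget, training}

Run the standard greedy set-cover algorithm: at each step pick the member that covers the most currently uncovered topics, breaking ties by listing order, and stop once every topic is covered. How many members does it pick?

4

Pick 1: M3 covers 6 new topics (outreach, strategy, training, procurement, safety, PR).
Pick 2: M8 covers 3 new topics (ethics, IT, budget).
Pick 3: M1 covers 2 new topics (legal, hiring).
Pick 4: M4 covers 1 new topics (ops).
Greedy uses 4 members.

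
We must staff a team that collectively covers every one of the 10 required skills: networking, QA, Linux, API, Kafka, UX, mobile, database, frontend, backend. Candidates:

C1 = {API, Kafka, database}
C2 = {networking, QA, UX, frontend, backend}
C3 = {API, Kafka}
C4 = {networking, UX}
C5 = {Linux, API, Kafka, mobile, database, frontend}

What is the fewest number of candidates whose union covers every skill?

2

C2, C5 together cover {networking, QA, Linux, API, Kafka, UX, mobile, database, frontend, backend} — every skill.
No single candidate contains all 10 skills, so 2 is optimal.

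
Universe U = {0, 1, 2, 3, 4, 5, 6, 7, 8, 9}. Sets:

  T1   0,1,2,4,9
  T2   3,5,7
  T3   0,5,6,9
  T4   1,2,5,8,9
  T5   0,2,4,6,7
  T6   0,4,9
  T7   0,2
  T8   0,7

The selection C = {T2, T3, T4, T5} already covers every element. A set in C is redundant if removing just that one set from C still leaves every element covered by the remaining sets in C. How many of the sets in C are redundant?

Drop T2: 3 uncovered — not redundant.
Drop T3: the rest still cover every element — redundant.
Drop T4: 1, 8 uncovered — not redundant.
Drop T5: 4 uncovered — not redundant.
1 redundant: T3.

1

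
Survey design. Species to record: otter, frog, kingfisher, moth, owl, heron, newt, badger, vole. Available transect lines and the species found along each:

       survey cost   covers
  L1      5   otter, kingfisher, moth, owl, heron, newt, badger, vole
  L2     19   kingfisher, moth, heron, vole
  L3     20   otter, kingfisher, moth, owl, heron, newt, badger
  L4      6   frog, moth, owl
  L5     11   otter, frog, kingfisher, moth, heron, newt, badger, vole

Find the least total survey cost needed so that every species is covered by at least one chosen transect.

L1, L4 cover every species at survey cost 5 + 6 = 11.
Any cover uses at least 2 transects; among all covering selections none totals below 11.

11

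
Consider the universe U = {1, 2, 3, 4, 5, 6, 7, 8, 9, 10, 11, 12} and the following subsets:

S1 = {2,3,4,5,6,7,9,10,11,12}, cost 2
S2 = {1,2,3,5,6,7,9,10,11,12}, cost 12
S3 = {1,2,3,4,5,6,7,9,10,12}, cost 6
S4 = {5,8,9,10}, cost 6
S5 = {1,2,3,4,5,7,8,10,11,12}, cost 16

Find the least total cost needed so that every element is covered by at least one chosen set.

S1, S3, S4 cover every element at cost 2 + 6 + 6 = 14.
Any cover uses at least 2 sets; among all covering selections none totals below 14.

14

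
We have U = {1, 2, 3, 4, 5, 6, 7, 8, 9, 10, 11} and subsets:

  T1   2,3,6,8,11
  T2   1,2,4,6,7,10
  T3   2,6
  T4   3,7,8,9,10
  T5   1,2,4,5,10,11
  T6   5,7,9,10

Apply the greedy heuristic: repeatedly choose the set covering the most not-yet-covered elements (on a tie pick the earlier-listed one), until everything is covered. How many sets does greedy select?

Pick 1: T2 covers 6 new elements (1, 2, 4, 6, 7, 10).
Pick 2: T1 covers 3 new elements (3, 8, 11).
Pick 3: T6 covers 2 new elements (5, 9).
Greedy uses 3 sets.

3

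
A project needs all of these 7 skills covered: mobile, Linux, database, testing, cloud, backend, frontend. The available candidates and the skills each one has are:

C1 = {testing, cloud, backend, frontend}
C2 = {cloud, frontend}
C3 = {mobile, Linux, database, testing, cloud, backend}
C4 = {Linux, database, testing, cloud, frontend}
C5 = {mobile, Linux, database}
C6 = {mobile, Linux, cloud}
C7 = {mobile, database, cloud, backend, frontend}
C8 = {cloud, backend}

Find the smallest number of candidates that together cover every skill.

2

C1, C3 together cover {mobile, Linux, database, testing, cloud, backend, frontend} — every skill.
No single candidate contains all 7 skills, so 2 is optimal.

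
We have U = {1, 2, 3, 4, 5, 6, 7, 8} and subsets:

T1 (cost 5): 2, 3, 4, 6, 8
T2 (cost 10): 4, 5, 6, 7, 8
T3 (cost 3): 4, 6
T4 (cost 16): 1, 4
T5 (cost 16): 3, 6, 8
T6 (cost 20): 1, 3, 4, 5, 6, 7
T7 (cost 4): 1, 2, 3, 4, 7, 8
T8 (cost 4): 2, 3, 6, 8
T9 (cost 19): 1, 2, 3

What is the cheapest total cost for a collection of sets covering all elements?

14

T2, T7 cover every element at cost 10 + 4 = 14.
Any cover uses at least 2 sets; among all covering selections none totals below 14.
Greedy by coverage-per-cost would pick T7, T3, T2 for 17 — worse than the optimum 14.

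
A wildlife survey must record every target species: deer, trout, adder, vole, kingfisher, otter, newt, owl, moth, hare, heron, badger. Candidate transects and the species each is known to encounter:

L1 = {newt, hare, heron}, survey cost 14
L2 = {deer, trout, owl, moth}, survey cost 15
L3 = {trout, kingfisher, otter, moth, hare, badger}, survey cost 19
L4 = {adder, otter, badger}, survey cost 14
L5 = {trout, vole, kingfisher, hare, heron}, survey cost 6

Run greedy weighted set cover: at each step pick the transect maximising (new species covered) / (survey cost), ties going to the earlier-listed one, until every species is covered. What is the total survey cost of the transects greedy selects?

Pick 1: L5 adds 5 new (trout, vole, kingfisher, hare, heron) at survey cost 6 (ratio 5/6).
Pick 2: L4 adds 3 new (adder, otter, badger) at survey cost 14 (ratio 3/14).
Pick 3: L2 adds 3 new (deer, owl, moth) at survey cost 15 (ratio 3/15).
Pick 4: L1 adds 1 new (newt) at survey cost 14 (ratio 1/14).
Greedy total survey cost: 6 + 14 + 15 + 14 = 49.

49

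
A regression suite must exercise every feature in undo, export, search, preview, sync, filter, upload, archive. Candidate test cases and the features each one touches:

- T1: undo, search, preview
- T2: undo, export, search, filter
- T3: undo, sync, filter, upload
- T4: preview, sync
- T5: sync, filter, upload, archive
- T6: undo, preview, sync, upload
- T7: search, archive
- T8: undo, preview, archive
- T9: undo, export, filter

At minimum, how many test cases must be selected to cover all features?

3

T1, T2, T5 together cover {undo, export, search, preview, sync, filter, upload, archive} — every feature.
No 2 of the 9 test cases cover everything (all 36 pairs fall short), so 3 is minimum.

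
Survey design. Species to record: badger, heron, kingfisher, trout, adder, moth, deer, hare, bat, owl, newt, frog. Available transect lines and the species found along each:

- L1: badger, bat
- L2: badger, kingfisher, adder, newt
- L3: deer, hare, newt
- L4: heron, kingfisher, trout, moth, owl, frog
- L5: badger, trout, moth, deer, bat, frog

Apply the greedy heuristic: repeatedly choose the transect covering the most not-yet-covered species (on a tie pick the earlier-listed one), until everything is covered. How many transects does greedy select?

4

Pick 1: L4 covers 6 new species (heron, kingfisher, trout, moth, owl, frog).
Pick 2: L2 covers 3 new species (badger, adder, newt).
Pick 3: L3 covers 2 new species (deer, hare).
Pick 4: L1 covers 1 new species (bat).
Greedy uses 4 transects.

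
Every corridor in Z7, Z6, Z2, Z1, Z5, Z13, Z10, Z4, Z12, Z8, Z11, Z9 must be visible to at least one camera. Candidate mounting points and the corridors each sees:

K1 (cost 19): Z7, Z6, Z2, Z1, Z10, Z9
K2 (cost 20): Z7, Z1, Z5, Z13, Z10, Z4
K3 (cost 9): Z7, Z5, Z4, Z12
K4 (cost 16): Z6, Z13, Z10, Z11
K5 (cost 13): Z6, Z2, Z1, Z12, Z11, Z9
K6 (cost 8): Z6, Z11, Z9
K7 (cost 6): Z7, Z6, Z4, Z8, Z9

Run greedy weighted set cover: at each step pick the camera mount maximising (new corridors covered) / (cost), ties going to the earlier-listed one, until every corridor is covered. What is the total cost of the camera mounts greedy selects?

39

Pick 1: K7 adds 5 new (Z7, Z6, Z4, Z8, Z9) at cost 6 (ratio 5/6).
Pick 2: K5 adds 4 new (Z2, Z1, Z12, Z11) at cost 13 (ratio 4/13).
Pick 3: K2 adds 3 new (Z5, Z13, Z10) at cost 20 (ratio 3/20).
Greedy total cost: 6 + 13 + 20 = 39.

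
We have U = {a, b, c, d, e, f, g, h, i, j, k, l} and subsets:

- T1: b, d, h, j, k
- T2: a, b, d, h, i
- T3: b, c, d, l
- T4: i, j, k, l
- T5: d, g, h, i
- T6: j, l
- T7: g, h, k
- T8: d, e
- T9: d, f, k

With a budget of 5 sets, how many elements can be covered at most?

11

Choosing T1, T2, T3, T5, T8 covers {a, b, c, d, e, g, h, i, j, k, l} — 11 elements.
No choice of 5 sets does better; here f is left uncovered.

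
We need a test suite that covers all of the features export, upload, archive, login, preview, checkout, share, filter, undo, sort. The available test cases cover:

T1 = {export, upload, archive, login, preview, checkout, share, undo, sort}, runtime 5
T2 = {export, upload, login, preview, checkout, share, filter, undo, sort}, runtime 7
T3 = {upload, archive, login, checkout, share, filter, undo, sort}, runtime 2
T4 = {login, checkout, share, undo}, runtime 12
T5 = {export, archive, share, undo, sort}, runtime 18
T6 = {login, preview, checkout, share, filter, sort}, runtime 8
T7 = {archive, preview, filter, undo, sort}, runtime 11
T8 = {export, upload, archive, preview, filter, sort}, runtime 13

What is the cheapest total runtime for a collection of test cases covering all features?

7

T1, T3 cover every feature at runtime 5 + 2 = 7.
Any cover uses at least 2 test cases; among all covering selections none totals below 7.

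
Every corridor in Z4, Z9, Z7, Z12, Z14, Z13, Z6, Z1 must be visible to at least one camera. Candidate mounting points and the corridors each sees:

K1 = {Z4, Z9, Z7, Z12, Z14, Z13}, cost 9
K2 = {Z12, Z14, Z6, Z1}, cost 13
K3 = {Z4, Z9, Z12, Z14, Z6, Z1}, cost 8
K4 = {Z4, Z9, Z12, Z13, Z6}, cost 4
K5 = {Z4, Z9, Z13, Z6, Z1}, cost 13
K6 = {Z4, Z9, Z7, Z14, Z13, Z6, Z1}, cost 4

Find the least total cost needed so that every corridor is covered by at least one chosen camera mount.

8

K4, K6 cover every corridor at cost 4 + 4 = 8.
Any cover uses at least 2 camera mounts; among all covering selections none totals below 8.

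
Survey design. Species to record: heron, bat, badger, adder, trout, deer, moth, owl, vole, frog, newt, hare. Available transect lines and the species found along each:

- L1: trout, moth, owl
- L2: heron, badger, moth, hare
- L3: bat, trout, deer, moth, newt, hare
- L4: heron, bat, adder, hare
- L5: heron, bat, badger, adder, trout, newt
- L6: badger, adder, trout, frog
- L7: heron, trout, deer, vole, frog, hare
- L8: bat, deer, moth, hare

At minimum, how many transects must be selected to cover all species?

3

L1, L5, L7 together cover {heron, bat, badger, adder, trout, deer, moth, owl, vole, frog, newt, hare} — every species.
No 2 of the 8 transects cover everything (all 28 pairs fall short), so 3 is minimum.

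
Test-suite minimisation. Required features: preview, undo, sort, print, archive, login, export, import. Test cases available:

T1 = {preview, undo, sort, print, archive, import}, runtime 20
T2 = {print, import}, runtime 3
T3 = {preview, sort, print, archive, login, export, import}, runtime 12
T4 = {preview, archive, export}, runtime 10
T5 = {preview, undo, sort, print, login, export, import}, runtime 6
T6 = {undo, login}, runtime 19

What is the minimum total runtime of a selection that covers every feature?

T4, T5 cover every feature at runtime 10 + 6 = 16.
Any cover uses at least 2 test cases; among all covering selections none totals below 16.

16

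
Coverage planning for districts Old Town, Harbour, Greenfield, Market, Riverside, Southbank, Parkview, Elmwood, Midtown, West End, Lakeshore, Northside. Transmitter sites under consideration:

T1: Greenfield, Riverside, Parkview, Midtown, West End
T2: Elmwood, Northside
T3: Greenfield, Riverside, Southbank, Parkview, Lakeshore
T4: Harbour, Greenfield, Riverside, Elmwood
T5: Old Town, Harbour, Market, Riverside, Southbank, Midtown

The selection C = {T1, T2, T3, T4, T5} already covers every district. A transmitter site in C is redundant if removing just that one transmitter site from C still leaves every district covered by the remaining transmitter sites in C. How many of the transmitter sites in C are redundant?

Drop T1: West End uncovered — not redundant.
Drop T2: Northside uncovered — not redundant.
Drop T3: Lakeshore uncovered — not redundant.
Drop T4: the rest still cover every district — redundant.
Drop T5: Old Town, Market uncovered — not redundant.
1 redundant: T4.

1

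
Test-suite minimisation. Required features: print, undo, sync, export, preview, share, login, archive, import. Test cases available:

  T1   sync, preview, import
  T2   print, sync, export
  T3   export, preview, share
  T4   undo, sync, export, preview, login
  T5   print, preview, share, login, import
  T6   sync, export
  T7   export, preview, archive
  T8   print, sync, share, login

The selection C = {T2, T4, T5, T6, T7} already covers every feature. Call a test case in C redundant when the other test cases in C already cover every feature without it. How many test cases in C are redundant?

Drop T2: the rest still cover every feature — redundant.
Drop T4: undo uncovered — not redundant.
Drop T5: share, import uncovered — not redundant.
Drop T6: the rest still cover every feature — redundant.
Drop T7: archive uncovered — not redundant.
2 redundant: T2, T6.

2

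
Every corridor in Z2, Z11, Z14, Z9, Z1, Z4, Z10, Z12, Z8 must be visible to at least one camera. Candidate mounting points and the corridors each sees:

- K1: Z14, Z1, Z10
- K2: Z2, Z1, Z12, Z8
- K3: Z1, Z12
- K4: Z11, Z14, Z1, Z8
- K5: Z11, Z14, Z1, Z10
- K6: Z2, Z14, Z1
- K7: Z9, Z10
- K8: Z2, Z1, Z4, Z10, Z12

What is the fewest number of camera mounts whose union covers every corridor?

K4, K7, K8 together cover {Z2, Z11, Z14, Z9, Z1, Z4, Z10, Z12, Z8} — every corridor.
No 2 of the 8 camera mounts cover everything (all 28 pairs fall short), so 3 is minimum.

3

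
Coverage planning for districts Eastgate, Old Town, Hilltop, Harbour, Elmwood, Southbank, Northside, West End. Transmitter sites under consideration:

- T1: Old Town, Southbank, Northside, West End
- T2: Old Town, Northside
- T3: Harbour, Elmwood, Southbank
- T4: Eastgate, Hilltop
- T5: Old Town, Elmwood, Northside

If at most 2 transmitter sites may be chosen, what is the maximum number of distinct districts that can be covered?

Choosing T1, T3 covers {Old Town, Harbour, Elmwood, Southbank, Northside, West End} — 6 districts.
No choice of 2 transmitter sites does better; here Eastgate, Hilltop are left uncovered.

6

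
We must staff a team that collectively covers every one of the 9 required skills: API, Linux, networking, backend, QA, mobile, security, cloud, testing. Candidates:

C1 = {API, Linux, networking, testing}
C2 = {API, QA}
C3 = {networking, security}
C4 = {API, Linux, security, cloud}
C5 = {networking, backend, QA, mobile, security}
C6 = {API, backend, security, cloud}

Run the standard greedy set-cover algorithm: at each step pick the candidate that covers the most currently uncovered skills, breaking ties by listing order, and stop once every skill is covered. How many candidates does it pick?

3

Pick 1: C5 covers 5 new skills (networking, backend, QA, mobile, security).
Pick 2: C1 covers 3 new skills (API, Linux, testing).
Pick 3: C4 covers 1 new skills (cloud).
Greedy uses 3 candidates.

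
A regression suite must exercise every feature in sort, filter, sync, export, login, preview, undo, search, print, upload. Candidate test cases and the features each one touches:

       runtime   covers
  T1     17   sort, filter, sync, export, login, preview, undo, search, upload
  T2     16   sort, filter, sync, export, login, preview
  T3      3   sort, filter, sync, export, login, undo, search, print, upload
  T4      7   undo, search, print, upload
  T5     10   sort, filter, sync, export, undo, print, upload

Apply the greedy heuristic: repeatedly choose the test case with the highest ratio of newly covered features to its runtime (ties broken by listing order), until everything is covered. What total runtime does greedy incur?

19

Pick 1: T3 adds 9 new (sort, filter, sync, export, login, undo, search, print, upload) at runtime 3 (ratio 9/3).
Pick 2: T2 adds 1 new (preview) at runtime 16 (ratio 1/16).
Greedy total runtime: 3 + 16 = 19.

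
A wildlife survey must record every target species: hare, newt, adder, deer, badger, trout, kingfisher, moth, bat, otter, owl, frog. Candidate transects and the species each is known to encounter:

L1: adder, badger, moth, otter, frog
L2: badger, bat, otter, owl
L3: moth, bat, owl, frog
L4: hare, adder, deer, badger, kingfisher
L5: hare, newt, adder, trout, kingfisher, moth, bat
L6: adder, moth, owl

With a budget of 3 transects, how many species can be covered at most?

Choosing L1, L2, L5 covers {hare, newt, adder, badger, trout, kingfisher, moth, bat, otter, owl, frog} — 11 species.
No choice of 3 transects does better; here deer is left uncovered.

11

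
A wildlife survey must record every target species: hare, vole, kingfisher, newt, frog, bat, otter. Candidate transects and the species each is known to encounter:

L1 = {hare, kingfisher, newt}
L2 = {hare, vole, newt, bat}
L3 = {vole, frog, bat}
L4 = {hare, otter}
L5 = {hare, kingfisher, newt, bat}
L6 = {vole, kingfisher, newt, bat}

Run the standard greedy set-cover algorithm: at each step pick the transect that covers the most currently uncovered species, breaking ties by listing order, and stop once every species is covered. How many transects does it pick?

4

Pick 1: L2 covers 4 new species (hare, vole, newt, bat).
Pick 2: L1 covers 1 new species (kingfisher).
Pick 3: L3 covers 1 new species (frog).
Pick 4: L4 covers 1 new species (otter).
Greedy uses 4 transects. (The true minimum is 3.)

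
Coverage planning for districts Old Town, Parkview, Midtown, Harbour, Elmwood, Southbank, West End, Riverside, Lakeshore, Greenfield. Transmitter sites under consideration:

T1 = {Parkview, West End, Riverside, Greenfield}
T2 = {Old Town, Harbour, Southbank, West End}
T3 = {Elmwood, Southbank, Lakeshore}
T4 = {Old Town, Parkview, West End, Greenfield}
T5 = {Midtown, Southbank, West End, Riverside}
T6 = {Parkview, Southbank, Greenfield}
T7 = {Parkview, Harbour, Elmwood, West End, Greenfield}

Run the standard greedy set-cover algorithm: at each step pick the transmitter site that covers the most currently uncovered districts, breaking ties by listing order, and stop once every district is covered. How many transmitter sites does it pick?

Pick 1: T7 covers 5 new districts (Parkview, Harbour, Elmwood, West End, Greenfield).
Pick 2: T5 covers 3 new districts (Midtown, Southbank, Riverside).
Pick 3: T2 covers 1 new districts (Old Town).
Pick 4: T3 covers 1 new districts (Lakeshore).
Greedy uses 4 transmitter sites.

4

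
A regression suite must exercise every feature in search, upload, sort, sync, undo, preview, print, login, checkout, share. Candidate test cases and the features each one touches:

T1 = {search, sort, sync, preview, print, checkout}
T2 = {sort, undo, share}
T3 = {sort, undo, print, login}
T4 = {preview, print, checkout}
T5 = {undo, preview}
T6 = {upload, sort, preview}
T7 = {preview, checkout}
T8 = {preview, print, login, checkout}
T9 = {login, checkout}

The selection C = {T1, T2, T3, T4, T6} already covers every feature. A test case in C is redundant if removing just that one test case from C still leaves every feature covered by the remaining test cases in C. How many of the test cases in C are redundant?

Drop T1: search, sync uncovered — not redundant.
Drop T2: share uncovered — not redundant.
Drop T3: login uncovered — not redundant.
Drop T4: the rest still cover every feature — redundant.
Drop T6: upload uncovered — not redundant.
1 redundant: T4.

1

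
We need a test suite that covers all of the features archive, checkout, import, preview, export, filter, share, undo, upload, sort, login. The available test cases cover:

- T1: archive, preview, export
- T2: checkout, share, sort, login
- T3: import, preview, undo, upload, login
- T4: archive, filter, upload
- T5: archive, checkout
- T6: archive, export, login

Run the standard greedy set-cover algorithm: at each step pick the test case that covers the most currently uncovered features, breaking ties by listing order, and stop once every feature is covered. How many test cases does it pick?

Pick 1: T3 covers 5 new features (import, preview, undo, upload, login).
Pick 2: T2 covers 3 new features (checkout, share, sort).
Pick 3: T1 covers 2 new features (archive, export).
Pick 4: T4 covers 1 new features (filter).
Greedy uses 4 test cases.

4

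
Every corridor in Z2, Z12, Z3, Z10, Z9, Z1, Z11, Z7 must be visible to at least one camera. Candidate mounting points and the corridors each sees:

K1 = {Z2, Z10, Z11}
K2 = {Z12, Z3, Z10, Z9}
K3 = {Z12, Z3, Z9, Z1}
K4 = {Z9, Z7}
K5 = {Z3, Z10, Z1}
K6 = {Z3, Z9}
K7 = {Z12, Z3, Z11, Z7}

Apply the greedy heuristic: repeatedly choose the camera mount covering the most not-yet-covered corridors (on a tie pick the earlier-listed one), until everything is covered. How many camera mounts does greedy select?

Pick 1: K2 covers 4 new corridors (Z12, Z3, Z10, Z9).
Pick 2: K1 covers 2 new corridors (Z2, Z11).
Pick 3: K3 covers 1 new corridors (Z1).
Pick 4: K4 covers 1 new corridors (Z7).
Greedy uses 4 camera mounts. (The true minimum is 3.)

4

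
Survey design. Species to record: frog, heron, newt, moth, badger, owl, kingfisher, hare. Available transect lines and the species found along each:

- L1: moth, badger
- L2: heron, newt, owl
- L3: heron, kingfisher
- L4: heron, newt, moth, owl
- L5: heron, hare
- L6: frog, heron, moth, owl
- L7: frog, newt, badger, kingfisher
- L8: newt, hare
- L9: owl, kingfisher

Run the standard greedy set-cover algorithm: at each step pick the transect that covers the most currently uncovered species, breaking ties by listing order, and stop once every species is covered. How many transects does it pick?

3

Pick 1: L4 covers 4 new species (heron, newt, moth, owl).
Pick 2: L7 covers 3 new species (frog, badger, kingfisher).
Pick 3: L5 covers 1 new species (hare).
Greedy uses 3 transects.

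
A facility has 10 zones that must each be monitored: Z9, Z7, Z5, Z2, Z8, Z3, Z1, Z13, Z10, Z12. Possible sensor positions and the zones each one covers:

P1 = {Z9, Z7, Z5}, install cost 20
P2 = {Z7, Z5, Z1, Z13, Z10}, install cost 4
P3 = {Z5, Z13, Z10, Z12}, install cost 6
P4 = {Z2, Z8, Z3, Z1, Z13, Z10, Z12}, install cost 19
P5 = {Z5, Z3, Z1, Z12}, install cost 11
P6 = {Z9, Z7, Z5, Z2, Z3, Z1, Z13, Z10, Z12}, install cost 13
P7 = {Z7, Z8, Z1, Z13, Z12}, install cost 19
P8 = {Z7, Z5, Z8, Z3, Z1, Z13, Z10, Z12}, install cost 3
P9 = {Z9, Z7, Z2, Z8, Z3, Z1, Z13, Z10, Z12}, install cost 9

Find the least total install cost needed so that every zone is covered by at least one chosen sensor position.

12

P8, P9 cover every zone at install cost 3 + 9 = 12.
Any cover uses at least 2 sensor positions; among all covering selections none totals below 12.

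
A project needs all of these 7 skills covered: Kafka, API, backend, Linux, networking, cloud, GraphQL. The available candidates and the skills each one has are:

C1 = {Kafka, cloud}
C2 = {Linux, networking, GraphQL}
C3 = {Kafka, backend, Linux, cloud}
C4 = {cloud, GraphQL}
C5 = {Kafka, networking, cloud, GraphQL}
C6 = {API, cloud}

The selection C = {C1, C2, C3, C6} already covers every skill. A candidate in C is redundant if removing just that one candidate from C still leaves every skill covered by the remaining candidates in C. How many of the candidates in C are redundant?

1

Drop C1: the rest still cover every skill — redundant.
Drop C2: networking, GraphQL uncovered — not redundant.
Drop C3: backend uncovered — not redundant.
Drop C6: API uncovered — not redundant.
1 redundant: C1.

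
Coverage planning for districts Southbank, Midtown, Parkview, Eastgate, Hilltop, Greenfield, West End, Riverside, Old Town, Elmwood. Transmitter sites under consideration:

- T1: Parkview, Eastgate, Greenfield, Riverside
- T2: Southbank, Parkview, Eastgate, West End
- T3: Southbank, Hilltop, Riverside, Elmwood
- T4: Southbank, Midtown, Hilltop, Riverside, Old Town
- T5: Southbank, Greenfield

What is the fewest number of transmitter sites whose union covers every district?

T1, T2, T3, T4 together cover {Southbank, Midtown, Parkview, Eastgate, Hilltop, Greenfield, West End, Riverside, Old Town, Elmwood} — every district.
No 3 of the 5 transmitter sites cover everything (all 10 triples fall short), so 4 is minimum.

4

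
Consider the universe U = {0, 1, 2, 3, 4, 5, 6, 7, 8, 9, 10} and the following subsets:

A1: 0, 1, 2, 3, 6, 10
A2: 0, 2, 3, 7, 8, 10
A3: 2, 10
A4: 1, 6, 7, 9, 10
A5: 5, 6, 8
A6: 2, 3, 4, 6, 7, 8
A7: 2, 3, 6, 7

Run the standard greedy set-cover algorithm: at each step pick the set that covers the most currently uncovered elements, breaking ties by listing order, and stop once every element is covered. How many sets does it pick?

Pick 1: A1 covers 6 new elements (0, 1, 2, 3, 6, 10).
Pick 2: A6 covers 3 new elements (4, 7, 8).
Pick 3: A4 covers 1 new elements (9).
Pick 4: A5 covers 1 new elements (5).
Greedy uses 4 sets.

4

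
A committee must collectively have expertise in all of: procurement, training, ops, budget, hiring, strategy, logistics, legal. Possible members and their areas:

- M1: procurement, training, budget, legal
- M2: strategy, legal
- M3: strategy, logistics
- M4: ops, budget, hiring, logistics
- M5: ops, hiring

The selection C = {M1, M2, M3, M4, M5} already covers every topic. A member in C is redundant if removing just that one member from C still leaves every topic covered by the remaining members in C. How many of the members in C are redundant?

Drop M1: procurement, training uncovered — not redundant.
Drop M2: the rest still cover every topic — redundant.
Drop M3: the rest still cover every topic — redundant.
Drop M4: the rest still cover every topic — redundant.
Drop M5: the rest still cover every topic — redundant.
4 redundant: M2, M3, M4, M5.

4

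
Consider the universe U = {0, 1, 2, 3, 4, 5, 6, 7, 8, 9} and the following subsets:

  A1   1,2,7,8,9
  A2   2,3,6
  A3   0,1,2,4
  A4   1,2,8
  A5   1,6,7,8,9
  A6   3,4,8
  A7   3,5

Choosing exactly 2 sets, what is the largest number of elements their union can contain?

8

Choosing A3, A5 covers {0, 1, 2, 4, 6, 7, 8, 9} — 8 elements.
No choice of 2 sets does better; here 3, 5 are left uncovered.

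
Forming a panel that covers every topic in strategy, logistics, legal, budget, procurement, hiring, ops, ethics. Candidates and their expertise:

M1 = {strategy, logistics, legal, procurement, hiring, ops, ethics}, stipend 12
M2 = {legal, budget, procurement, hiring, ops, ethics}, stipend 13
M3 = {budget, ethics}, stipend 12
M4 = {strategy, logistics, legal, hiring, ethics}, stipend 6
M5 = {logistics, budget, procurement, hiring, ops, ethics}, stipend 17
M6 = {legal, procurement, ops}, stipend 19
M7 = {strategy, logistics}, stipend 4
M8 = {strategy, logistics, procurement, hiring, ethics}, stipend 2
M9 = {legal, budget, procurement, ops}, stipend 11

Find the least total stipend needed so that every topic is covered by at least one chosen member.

M8, M9 cover every topic at stipend 2 + 11 = 13.
Any cover uses at least 2 members; among all covering selections none totals below 13.

13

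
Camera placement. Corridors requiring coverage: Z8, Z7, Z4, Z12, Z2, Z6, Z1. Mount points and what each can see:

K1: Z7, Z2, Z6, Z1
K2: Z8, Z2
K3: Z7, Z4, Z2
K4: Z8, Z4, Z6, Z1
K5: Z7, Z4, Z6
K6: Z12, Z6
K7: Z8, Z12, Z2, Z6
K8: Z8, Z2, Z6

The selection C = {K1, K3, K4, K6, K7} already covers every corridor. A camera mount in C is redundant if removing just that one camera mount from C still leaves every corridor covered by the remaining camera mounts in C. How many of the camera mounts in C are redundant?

5

Drop K1: the rest still cover every corridor — redundant.
Drop K3: the rest still cover every corridor — redundant.
Drop K4: the rest still cover every corridor — redundant.
Drop K6: the rest still cover every corridor — redundant.
Drop K7: the rest still cover every corridor — redundant.
5 redundant: K1, K3, K4, K6, K7.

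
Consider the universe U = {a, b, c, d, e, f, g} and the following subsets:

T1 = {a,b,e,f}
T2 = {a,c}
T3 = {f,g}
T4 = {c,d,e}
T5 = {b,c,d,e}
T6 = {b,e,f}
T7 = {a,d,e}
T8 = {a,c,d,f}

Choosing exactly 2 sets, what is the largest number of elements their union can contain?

Choosing T1, T4 covers {a, b, c, d, e, f} — 6 elements.
No choice of 2 sets does better; here g is left uncovered.

6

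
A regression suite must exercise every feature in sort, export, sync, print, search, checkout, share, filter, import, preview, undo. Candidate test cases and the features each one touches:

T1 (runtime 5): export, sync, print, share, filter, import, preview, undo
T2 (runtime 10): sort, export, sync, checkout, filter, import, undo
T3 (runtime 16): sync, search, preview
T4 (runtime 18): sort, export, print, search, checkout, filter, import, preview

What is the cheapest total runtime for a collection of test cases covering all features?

23

T1, T4 cover every feature at runtime 5 + 18 = 23.
Any cover uses at least 2 test cases; among all covering selections none totals below 23.
Greedy by coverage-per-runtime would pick T1, T2, T3 for 31 — worse than the optimum 23.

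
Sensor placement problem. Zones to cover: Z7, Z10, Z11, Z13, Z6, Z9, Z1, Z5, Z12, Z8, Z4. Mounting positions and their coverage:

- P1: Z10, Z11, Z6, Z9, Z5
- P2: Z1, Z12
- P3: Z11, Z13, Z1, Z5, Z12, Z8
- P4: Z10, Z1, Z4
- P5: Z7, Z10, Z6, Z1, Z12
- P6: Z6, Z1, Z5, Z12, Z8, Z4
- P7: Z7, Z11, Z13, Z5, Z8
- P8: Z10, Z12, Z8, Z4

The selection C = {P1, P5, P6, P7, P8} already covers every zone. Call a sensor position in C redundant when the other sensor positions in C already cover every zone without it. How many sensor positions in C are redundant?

Drop P1: Z9 uncovered — not redundant.
Drop P5: the rest still cover every zone — redundant.
Drop P6: the rest still cover every zone — redundant.
Drop P7: Z13 uncovered — not redundant.
Drop P8: the rest still cover every zone — redundant.
3 redundant: P5, P6, P8.

3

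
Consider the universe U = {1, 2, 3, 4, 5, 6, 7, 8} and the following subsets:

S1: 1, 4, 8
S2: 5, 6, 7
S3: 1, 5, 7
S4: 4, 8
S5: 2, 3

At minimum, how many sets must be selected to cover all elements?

3

S1, S2, S5 together cover {1, 2, 3, 4, 5, 6, 7, 8} — every element.
No 2 of the 5 sets cover everything (all 10 pairs fall short), so 3 is minimum.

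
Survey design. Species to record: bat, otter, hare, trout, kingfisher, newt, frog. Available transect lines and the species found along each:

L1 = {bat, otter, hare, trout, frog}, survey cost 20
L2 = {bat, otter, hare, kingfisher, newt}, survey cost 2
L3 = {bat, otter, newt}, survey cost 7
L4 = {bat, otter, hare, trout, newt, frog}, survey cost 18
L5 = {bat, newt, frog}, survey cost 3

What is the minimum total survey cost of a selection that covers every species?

20

L2, L4 cover every species at survey cost 2 + 18 = 20.
Any cover uses at least 2 transects; among all covering selections none totals below 20.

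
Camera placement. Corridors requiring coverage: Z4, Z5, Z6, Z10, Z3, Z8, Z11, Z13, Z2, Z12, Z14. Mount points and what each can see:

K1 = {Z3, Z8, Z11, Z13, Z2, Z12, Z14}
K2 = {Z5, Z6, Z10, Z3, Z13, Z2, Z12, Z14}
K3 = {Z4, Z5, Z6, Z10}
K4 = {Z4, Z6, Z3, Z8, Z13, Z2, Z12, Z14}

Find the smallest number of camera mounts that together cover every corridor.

K1, K3 together cover {Z4, Z5, Z6, Z10, Z3, Z8, Z11, Z13, Z2, Z12, Z14} — every corridor.
No single camera mount contains all 11 corridors, so 2 is optimal.
Greedy (largest uncovered first) would take K2, K1, K3 — 3 camera mounts — but 2 suffice.

2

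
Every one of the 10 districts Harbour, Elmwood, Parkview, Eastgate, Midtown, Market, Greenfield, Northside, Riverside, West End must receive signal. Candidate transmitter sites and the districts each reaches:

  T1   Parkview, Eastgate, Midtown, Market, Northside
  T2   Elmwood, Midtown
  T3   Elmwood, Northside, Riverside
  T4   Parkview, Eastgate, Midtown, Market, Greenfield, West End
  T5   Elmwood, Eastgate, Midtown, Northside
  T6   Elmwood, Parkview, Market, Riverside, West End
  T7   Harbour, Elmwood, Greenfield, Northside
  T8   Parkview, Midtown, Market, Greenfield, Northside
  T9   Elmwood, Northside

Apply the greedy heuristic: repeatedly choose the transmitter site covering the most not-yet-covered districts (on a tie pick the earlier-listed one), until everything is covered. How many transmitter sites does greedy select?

Pick 1: T4 covers 6 new districts (Parkview, Eastgate, Midtown, Market, Greenfield, West End).
Pick 2: T3 covers 3 new districts (Elmwood, Northside, Riverside).
Pick 3: T7 covers 1 new districts (Harbour).
Greedy uses 3 transmitter sites.

3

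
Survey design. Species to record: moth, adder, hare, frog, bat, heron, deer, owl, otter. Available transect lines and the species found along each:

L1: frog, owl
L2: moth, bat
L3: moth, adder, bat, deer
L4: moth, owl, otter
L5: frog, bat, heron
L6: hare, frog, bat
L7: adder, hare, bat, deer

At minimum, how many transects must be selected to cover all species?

3

L4, L5, L7 together cover {moth, adder, hare, frog, bat, heron, deer, owl, otter} — every species.
No 2 of the 7 transects cover everything (all 21 pairs fall short), so 3 is minimum.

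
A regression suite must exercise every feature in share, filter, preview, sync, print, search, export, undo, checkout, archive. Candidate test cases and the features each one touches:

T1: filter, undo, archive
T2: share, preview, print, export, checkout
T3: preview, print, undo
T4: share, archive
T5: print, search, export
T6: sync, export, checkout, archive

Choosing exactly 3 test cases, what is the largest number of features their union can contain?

Choosing T1, T2, T5 covers {share, filter, preview, print, search, export, undo, checkout, archive} — 9 features.
No choice of 3 test cases does better; here sync is left uncovered.

9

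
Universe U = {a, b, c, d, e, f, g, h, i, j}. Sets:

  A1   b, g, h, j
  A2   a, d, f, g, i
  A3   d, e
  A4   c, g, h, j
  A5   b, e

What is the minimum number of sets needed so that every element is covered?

A2, A4, A5 together cover {a, b, c, d, e, f, g, h, i, j} — every element.
No 2 of the 5 sets cover everything (all 10 pairs fall short), so 3 is minimum.
Greedy (largest uncovered first) would take A2, A1, A3, A4 — 4 sets — but 3 suffice.

3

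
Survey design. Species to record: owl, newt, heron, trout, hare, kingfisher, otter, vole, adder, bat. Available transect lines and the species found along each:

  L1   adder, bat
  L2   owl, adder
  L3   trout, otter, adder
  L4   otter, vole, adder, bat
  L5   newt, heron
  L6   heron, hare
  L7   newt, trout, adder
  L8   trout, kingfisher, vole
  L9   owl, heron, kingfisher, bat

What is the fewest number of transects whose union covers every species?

4

L4, L6, L7, L9 together cover {owl, newt, heron, trout, hare, kingfisher, otter, vole, adder, bat} — every species.
No 3 of the 9 transects cover everything (all 84 triples fall short), so 4 is minimum.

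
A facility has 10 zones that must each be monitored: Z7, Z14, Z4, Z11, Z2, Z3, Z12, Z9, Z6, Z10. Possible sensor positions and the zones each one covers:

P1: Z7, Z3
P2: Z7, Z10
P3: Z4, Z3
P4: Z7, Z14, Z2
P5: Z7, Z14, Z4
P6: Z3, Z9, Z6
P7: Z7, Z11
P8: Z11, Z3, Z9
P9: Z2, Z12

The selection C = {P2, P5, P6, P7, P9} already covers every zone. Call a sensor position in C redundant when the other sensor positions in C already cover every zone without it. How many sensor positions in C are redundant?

0

Drop P2: Z10 uncovered — not redundant.
Drop P5: Z14, Z4 uncovered — not redundant.
Drop P6: Z3, Z9, Z6 uncovered — not redundant.
Drop P7: Z11 uncovered — not redundant.
Drop P9: Z2, Z12 uncovered — not redundant.
None of the sensor positions in C is redundant.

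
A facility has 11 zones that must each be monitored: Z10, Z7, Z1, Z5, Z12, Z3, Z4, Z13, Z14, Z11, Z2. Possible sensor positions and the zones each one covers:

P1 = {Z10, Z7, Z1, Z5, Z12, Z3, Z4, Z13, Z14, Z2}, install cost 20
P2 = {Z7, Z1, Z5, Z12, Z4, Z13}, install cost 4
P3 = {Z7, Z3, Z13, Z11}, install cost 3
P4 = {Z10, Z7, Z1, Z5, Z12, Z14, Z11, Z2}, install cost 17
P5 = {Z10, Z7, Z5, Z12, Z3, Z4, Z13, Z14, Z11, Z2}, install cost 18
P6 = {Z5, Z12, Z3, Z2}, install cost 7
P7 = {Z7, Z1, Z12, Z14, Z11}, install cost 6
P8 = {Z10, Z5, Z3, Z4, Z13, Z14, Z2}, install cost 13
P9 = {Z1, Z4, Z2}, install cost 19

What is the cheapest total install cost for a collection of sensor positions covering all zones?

19

P7, P8 cover every zone at install cost 6 + 13 = 19.
Any cover uses at least 2 sensor positions; among all covering selections none totals below 19.
Greedy by coverage-per-install cost would pick P2, P3, P8 for 20 — worse than the optimum 19.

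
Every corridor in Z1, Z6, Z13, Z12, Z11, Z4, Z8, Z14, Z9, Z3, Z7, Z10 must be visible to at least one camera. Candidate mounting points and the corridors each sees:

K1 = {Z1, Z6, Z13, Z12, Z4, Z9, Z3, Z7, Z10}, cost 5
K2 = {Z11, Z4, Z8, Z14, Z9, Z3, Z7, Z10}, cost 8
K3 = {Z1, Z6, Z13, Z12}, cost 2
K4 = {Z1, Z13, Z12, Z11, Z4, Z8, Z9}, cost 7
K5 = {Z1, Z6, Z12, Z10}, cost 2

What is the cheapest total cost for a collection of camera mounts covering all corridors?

10

K2, K3 cover every corridor at cost 8 + 2 = 10.
Any cover uses at least 2 camera mounts; among all covering selections none totals below 10.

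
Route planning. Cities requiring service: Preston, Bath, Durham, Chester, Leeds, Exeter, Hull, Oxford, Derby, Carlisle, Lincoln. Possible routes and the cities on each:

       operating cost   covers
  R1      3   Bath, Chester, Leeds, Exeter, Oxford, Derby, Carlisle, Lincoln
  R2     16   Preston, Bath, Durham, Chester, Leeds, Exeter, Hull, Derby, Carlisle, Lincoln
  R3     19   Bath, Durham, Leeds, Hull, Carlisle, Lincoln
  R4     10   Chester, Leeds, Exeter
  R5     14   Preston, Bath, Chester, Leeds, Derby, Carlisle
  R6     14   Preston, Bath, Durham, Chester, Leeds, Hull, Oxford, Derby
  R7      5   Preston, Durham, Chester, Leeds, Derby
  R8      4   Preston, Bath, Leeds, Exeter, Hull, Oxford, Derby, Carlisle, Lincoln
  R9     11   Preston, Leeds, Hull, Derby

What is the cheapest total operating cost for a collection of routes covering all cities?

R7, R8 cover every city at operating cost 5 + 4 = 9.
Any cover uses at least 2 routes; among all covering selections none totals below 9.

9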